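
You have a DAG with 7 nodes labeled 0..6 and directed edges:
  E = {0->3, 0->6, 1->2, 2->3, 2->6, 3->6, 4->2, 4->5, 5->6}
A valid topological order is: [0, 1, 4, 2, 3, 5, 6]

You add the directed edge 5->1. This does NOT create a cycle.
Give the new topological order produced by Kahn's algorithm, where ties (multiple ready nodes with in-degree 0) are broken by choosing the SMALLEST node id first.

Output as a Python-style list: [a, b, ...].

Answer: [0, 4, 5, 1, 2, 3, 6]

Derivation:
Old toposort: [0, 1, 4, 2, 3, 5, 6]
Added edge: 5->1
Position of 5 (5) > position of 1 (1). Must reorder: 5 must now come before 1.
Run Kahn's algorithm (break ties by smallest node id):
  initial in-degrees: [0, 1, 2, 2, 0, 1, 4]
  ready (indeg=0): [0, 4]
  pop 0: indeg[3]->1; indeg[6]->3 | ready=[4] | order so far=[0]
  pop 4: indeg[2]->1; indeg[5]->0 | ready=[5] | order so far=[0, 4]
  pop 5: indeg[1]->0; indeg[6]->2 | ready=[1] | order so far=[0, 4, 5]
  pop 1: indeg[2]->0 | ready=[2] | order so far=[0, 4, 5, 1]
  pop 2: indeg[3]->0; indeg[6]->1 | ready=[3] | order so far=[0, 4, 5, 1, 2]
  pop 3: indeg[6]->0 | ready=[6] | order so far=[0, 4, 5, 1, 2, 3]
  pop 6: no out-edges | ready=[] | order so far=[0, 4, 5, 1, 2, 3, 6]
  Result: [0, 4, 5, 1, 2, 3, 6]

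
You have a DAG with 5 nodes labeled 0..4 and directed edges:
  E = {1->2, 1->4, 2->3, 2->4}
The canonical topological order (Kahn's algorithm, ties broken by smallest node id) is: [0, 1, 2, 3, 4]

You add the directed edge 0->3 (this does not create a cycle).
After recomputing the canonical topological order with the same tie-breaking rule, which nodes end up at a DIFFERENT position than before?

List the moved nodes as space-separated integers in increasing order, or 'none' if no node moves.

Answer: none

Derivation:
Old toposort: [0, 1, 2, 3, 4]
Added edge 0->3
Recompute Kahn (smallest-id tiebreak):
  initial in-degrees: [0, 0, 1, 2, 2]
  ready (indeg=0): [0, 1]
  pop 0: indeg[3]->1 | ready=[1] | order so far=[0]
  pop 1: indeg[2]->0; indeg[4]->1 | ready=[2] | order so far=[0, 1]
  pop 2: indeg[3]->0; indeg[4]->0 | ready=[3, 4] | order so far=[0, 1, 2]
  pop 3: no out-edges | ready=[4] | order so far=[0, 1, 2, 3]
  pop 4: no out-edges | ready=[] | order so far=[0, 1, 2, 3, 4]
New canonical toposort: [0, 1, 2, 3, 4]
Compare positions:
  Node 0: index 0 -> 0 (same)
  Node 1: index 1 -> 1 (same)
  Node 2: index 2 -> 2 (same)
  Node 3: index 3 -> 3 (same)
  Node 4: index 4 -> 4 (same)
Nodes that changed position: none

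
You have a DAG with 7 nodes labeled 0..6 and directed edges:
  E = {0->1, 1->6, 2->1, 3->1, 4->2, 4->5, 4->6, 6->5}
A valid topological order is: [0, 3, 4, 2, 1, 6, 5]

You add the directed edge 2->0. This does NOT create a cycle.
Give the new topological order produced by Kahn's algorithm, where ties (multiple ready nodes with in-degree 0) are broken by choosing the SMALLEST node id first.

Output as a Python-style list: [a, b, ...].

Old toposort: [0, 3, 4, 2, 1, 6, 5]
Added edge: 2->0
Position of 2 (3) > position of 0 (0). Must reorder: 2 must now come before 0.
Run Kahn's algorithm (break ties by smallest node id):
  initial in-degrees: [1, 3, 1, 0, 0, 2, 2]
  ready (indeg=0): [3, 4]
  pop 3: indeg[1]->2 | ready=[4] | order so far=[3]
  pop 4: indeg[2]->0; indeg[5]->1; indeg[6]->1 | ready=[2] | order so far=[3, 4]
  pop 2: indeg[0]->0; indeg[1]->1 | ready=[0] | order so far=[3, 4, 2]
  pop 0: indeg[1]->0 | ready=[1] | order so far=[3, 4, 2, 0]
  pop 1: indeg[6]->0 | ready=[6] | order so far=[3, 4, 2, 0, 1]
  pop 6: indeg[5]->0 | ready=[5] | order so far=[3, 4, 2, 0, 1, 6]
  pop 5: no out-edges | ready=[] | order so far=[3, 4, 2, 0, 1, 6, 5]
  Result: [3, 4, 2, 0, 1, 6, 5]

Answer: [3, 4, 2, 0, 1, 6, 5]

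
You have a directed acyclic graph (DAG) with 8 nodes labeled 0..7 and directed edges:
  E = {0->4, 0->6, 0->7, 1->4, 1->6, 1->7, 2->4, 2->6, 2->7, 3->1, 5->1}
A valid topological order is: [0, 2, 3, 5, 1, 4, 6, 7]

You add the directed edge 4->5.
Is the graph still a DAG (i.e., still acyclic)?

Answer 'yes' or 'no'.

Given toposort: [0, 2, 3, 5, 1, 4, 6, 7]
Position of 4: index 5; position of 5: index 3
New edge 4->5: backward (u after v in old order)
Backward edge: old toposort is now invalid. Check if this creates a cycle.
Does 5 already reach 4? Reachable from 5: [1, 4, 5, 6, 7]. YES -> cycle!
Still a DAG? no

Answer: no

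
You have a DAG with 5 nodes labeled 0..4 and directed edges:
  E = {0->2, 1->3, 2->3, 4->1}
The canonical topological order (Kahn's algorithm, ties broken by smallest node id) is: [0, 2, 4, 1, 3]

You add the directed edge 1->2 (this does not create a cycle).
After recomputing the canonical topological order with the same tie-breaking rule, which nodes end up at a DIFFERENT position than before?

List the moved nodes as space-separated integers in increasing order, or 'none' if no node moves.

Old toposort: [0, 2, 4, 1, 3]
Added edge 1->2
Recompute Kahn (smallest-id tiebreak):
  initial in-degrees: [0, 1, 2, 2, 0]
  ready (indeg=0): [0, 4]
  pop 0: indeg[2]->1 | ready=[4] | order so far=[0]
  pop 4: indeg[1]->0 | ready=[1] | order so far=[0, 4]
  pop 1: indeg[2]->0; indeg[3]->1 | ready=[2] | order so far=[0, 4, 1]
  pop 2: indeg[3]->0 | ready=[3] | order so far=[0, 4, 1, 2]
  pop 3: no out-edges | ready=[] | order so far=[0, 4, 1, 2, 3]
New canonical toposort: [0, 4, 1, 2, 3]
Compare positions:
  Node 0: index 0 -> 0 (same)
  Node 1: index 3 -> 2 (moved)
  Node 2: index 1 -> 3 (moved)
  Node 3: index 4 -> 4 (same)
  Node 4: index 2 -> 1 (moved)
Nodes that changed position: 1 2 4

Answer: 1 2 4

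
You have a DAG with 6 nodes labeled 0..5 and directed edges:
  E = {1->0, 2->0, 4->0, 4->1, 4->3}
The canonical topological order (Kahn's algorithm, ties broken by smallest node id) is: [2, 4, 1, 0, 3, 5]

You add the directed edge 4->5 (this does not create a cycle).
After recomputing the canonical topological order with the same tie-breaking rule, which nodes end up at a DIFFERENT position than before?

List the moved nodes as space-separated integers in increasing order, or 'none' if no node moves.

Answer: none

Derivation:
Old toposort: [2, 4, 1, 0, 3, 5]
Added edge 4->5
Recompute Kahn (smallest-id tiebreak):
  initial in-degrees: [3, 1, 0, 1, 0, 1]
  ready (indeg=0): [2, 4]
  pop 2: indeg[0]->2 | ready=[4] | order so far=[2]
  pop 4: indeg[0]->1; indeg[1]->0; indeg[3]->0; indeg[5]->0 | ready=[1, 3, 5] | order so far=[2, 4]
  pop 1: indeg[0]->0 | ready=[0, 3, 5] | order so far=[2, 4, 1]
  pop 0: no out-edges | ready=[3, 5] | order so far=[2, 4, 1, 0]
  pop 3: no out-edges | ready=[5] | order so far=[2, 4, 1, 0, 3]
  pop 5: no out-edges | ready=[] | order so far=[2, 4, 1, 0, 3, 5]
New canonical toposort: [2, 4, 1, 0, 3, 5]
Compare positions:
  Node 0: index 3 -> 3 (same)
  Node 1: index 2 -> 2 (same)
  Node 2: index 0 -> 0 (same)
  Node 3: index 4 -> 4 (same)
  Node 4: index 1 -> 1 (same)
  Node 5: index 5 -> 5 (same)
Nodes that changed position: none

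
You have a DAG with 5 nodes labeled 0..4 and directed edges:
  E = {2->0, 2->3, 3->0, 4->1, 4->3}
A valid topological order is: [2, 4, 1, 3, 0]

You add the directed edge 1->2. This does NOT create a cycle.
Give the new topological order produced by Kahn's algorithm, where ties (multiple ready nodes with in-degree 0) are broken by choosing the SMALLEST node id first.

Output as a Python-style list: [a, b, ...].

Answer: [4, 1, 2, 3, 0]

Derivation:
Old toposort: [2, 4, 1, 3, 0]
Added edge: 1->2
Position of 1 (2) > position of 2 (0). Must reorder: 1 must now come before 2.
Run Kahn's algorithm (break ties by smallest node id):
  initial in-degrees: [2, 1, 1, 2, 0]
  ready (indeg=0): [4]
  pop 4: indeg[1]->0; indeg[3]->1 | ready=[1] | order so far=[4]
  pop 1: indeg[2]->0 | ready=[2] | order so far=[4, 1]
  pop 2: indeg[0]->1; indeg[3]->0 | ready=[3] | order so far=[4, 1, 2]
  pop 3: indeg[0]->0 | ready=[0] | order so far=[4, 1, 2, 3]
  pop 0: no out-edges | ready=[] | order so far=[4, 1, 2, 3, 0]
  Result: [4, 1, 2, 3, 0]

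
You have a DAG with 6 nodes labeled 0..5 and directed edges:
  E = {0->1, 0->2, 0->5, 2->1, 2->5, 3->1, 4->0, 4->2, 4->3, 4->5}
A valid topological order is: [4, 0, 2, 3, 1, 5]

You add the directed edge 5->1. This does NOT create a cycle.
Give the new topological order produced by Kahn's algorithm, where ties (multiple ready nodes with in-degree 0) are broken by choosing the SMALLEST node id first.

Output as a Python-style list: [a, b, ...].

Answer: [4, 0, 2, 3, 5, 1]

Derivation:
Old toposort: [4, 0, 2, 3, 1, 5]
Added edge: 5->1
Position of 5 (5) > position of 1 (4). Must reorder: 5 must now come before 1.
Run Kahn's algorithm (break ties by smallest node id):
  initial in-degrees: [1, 4, 2, 1, 0, 3]
  ready (indeg=0): [4]
  pop 4: indeg[0]->0; indeg[2]->1; indeg[3]->0; indeg[5]->2 | ready=[0, 3] | order so far=[4]
  pop 0: indeg[1]->3; indeg[2]->0; indeg[5]->1 | ready=[2, 3] | order so far=[4, 0]
  pop 2: indeg[1]->2; indeg[5]->0 | ready=[3, 5] | order so far=[4, 0, 2]
  pop 3: indeg[1]->1 | ready=[5] | order so far=[4, 0, 2, 3]
  pop 5: indeg[1]->0 | ready=[1] | order so far=[4, 0, 2, 3, 5]
  pop 1: no out-edges | ready=[] | order so far=[4, 0, 2, 3, 5, 1]
  Result: [4, 0, 2, 3, 5, 1]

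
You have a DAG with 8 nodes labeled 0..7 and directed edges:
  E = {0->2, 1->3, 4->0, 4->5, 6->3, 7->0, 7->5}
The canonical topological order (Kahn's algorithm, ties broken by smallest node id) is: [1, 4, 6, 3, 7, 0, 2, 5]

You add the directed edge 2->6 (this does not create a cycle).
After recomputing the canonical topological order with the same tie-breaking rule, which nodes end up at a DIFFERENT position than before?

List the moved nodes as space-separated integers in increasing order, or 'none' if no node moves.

Old toposort: [1, 4, 6, 3, 7, 0, 2, 5]
Added edge 2->6
Recompute Kahn (smallest-id tiebreak):
  initial in-degrees: [2, 0, 1, 2, 0, 2, 1, 0]
  ready (indeg=0): [1, 4, 7]
  pop 1: indeg[3]->1 | ready=[4, 7] | order so far=[1]
  pop 4: indeg[0]->1; indeg[5]->1 | ready=[7] | order so far=[1, 4]
  pop 7: indeg[0]->0; indeg[5]->0 | ready=[0, 5] | order so far=[1, 4, 7]
  pop 0: indeg[2]->0 | ready=[2, 5] | order so far=[1, 4, 7, 0]
  pop 2: indeg[6]->0 | ready=[5, 6] | order so far=[1, 4, 7, 0, 2]
  pop 5: no out-edges | ready=[6] | order so far=[1, 4, 7, 0, 2, 5]
  pop 6: indeg[3]->0 | ready=[3] | order so far=[1, 4, 7, 0, 2, 5, 6]
  pop 3: no out-edges | ready=[] | order so far=[1, 4, 7, 0, 2, 5, 6, 3]
New canonical toposort: [1, 4, 7, 0, 2, 5, 6, 3]
Compare positions:
  Node 0: index 5 -> 3 (moved)
  Node 1: index 0 -> 0 (same)
  Node 2: index 6 -> 4 (moved)
  Node 3: index 3 -> 7 (moved)
  Node 4: index 1 -> 1 (same)
  Node 5: index 7 -> 5 (moved)
  Node 6: index 2 -> 6 (moved)
  Node 7: index 4 -> 2 (moved)
Nodes that changed position: 0 2 3 5 6 7

Answer: 0 2 3 5 6 7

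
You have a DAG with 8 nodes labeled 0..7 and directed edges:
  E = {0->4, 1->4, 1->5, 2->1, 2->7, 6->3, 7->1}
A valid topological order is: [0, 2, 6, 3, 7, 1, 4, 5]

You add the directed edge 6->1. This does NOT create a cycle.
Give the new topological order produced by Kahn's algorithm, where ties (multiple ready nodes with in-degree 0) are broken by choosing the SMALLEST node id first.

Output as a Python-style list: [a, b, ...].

Old toposort: [0, 2, 6, 3, 7, 1, 4, 5]
Added edge: 6->1
Position of 6 (2) < position of 1 (5). Old order still valid.
Run Kahn's algorithm (break ties by smallest node id):
  initial in-degrees: [0, 3, 0, 1, 2, 1, 0, 1]
  ready (indeg=0): [0, 2, 6]
  pop 0: indeg[4]->1 | ready=[2, 6] | order so far=[0]
  pop 2: indeg[1]->2; indeg[7]->0 | ready=[6, 7] | order so far=[0, 2]
  pop 6: indeg[1]->1; indeg[3]->0 | ready=[3, 7] | order so far=[0, 2, 6]
  pop 3: no out-edges | ready=[7] | order so far=[0, 2, 6, 3]
  pop 7: indeg[1]->0 | ready=[1] | order so far=[0, 2, 6, 3, 7]
  pop 1: indeg[4]->0; indeg[5]->0 | ready=[4, 5] | order so far=[0, 2, 6, 3, 7, 1]
  pop 4: no out-edges | ready=[5] | order so far=[0, 2, 6, 3, 7, 1, 4]
  pop 5: no out-edges | ready=[] | order so far=[0, 2, 6, 3, 7, 1, 4, 5]
  Result: [0, 2, 6, 3, 7, 1, 4, 5]

Answer: [0, 2, 6, 3, 7, 1, 4, 5]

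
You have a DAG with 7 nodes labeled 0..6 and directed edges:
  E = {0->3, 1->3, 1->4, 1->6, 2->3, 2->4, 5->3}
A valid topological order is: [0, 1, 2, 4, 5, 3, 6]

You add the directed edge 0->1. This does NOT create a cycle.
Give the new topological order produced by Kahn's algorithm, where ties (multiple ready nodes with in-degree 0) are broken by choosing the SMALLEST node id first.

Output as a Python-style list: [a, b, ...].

Old toposort: [0, 1, 2, 4, 5, 3, 6]
Added edge: 0->1
Position of 0 (0) < position of 1 (1). Old order still valid.
Run Kahn's algorithm (break ties by smallest node id):
  initial in-degrees: [0, 1, 0, 4, 2, 0, 1]
  ready (indeg=0): [0, 2, 5]
  pop 0: indeg[1]->0; indeg[3]->3 | ready=[1, 2, 5] | order so far=[0]
  pop 1: indeg[3]->2; indeg[4]->1; indeg[6]->0 | ready=[2, 5, 6] | order so far=[0, 1]
  pop 2: indeg[3]->1; indeg[4]->0 | ready=[4, 5, 6] | order so far=[0, 1, 2]
  pop 4: no out-edges | ready=[5, 6] | order so far=[0, 1, 2, 4]
  pop 5: indeg[3]->0 | ready=[3, 6] | order so far=[0, 1, 2, 4, 5]
  pop 3: no out-edges | ready=[6] | order so far=[0, 1, 2, 4, 5, 3]
  pop 6: no out-edges | ready=[] | order so far=[0, 1, 2, 4, 5, 3, 6]
  Result: [0, 1, 2, 4, 5, 3, 6]

Answer: [0, 1, 2, 4, 5, 3, 6]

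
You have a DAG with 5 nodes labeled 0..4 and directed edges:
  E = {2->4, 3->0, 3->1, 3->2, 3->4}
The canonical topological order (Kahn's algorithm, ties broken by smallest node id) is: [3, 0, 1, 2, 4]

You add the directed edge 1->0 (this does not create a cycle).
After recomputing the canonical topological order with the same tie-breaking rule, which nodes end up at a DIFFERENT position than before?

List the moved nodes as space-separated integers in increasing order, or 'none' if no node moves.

Old toposort: [3, 0, 1, 2, 4]
Added edge 1->0
Recompute Kahn (smallest-id tiebreak):
  initial in-degrees: [2, 1, 1, 0, 2]
  ready (indeg=0): [3]
  pop 3: indeg[0]->1; indeg[1]->0; indeg[2]->0; indeg[4]->1 | ready=[1, 2] | order so far=[3]
  pop 1: indeg[0]->0 | ready=[0, 2] | order so far=[3, 1]
  pop 0: no out-edges | ready=[2] | order so far=[3, 1, 0]
  pop 2: indeg[4]->0 | ready=[4] | order so far=[3, 1, 0, 2]
  pop 4: no out-edges | ready=[] | order so far=[3, 1, 0, 2, 4]
New canonical toposort: [3, 1, 0, 2, 4]
Compare positions:
  Node 0: index 1 -> 2 (moved)
  Node 1: index 2 -> 1 (moved)
  Node 2: index 3 -> 3 (same)
  Node 3: index 0 -> 0 (same)
  Node 4: index 4 -> 4 (same)
Nodes that changed position: 0 1

Answer: 0 1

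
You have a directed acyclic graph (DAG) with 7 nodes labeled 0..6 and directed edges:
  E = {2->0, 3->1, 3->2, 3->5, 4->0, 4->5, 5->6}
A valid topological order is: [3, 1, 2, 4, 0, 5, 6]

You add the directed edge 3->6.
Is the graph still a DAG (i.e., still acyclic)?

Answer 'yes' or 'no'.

Answer: yes

Derivation:
Given toposort: [3, 1, 2, 4, 0, 5, 6]
Position of 3: index 0; position of 6: index 6
New edge 3->6: forward
Forward edge: respects the existing order. Still a DAG, same toposort still valid.
Still a DAG? yes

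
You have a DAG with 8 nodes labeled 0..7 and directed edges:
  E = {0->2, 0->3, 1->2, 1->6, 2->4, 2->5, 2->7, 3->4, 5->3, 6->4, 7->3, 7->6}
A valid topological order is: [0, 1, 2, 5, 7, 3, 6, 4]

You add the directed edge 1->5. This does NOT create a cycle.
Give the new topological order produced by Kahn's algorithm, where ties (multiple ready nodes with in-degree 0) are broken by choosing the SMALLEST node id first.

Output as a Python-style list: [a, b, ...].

Old toposort: [0, 1, 2, 5, 7, 3, 6, 4]
Added edge: 1->5
Position of 1 (1) < position of 5 (3). Old order still valid.
Run Kahn's algorithm (break ties by smallest node id):
  initial in-degrees: [0, 0, 2, 3, 3, 2, 2, 1]
  ready (indeg=0): [0, 1]
  pop 0: indeg[2]->1; indeg[3]->2 | ready=[1] | order so far=[0]
  pop 1: indeg[2]->0; indeg[5]->1; indeg[6]->1 | ready=[2] | order so far=[0, 1]
  pop 2: indeg[4]->2; indeg[5]->0; indeg[7]->0 | ready=[5, 7] | order so far=[0, 1, 2]
  pop 5: indeg[3]->1 | ready=[7] | order so far=[0, 1, 2, 5]
  pop 7: indeg[3]->0; indeg[6]->0 | ready=[3, 6] | order so far=[0, 1, 2, 5, 7]
  pop 3: indeg[4]->1 | ready=[6] | order so far=[0, 1, 2, 5, 7, 3]
  pop 6: indeg[4]->0 | ready=[4] | order so far=[0, 1, 2, 5, 7, 3, 6]
  pop 4: no out-edges | ready=[] | order so far=[0, 1, 2, 5, 7, 3, 6, 4]
  Result: [0, 1, 2, 5, 7, 3, 6, 4]

Answer: [0, 1, 2, 5, 7, 3, 6, 4]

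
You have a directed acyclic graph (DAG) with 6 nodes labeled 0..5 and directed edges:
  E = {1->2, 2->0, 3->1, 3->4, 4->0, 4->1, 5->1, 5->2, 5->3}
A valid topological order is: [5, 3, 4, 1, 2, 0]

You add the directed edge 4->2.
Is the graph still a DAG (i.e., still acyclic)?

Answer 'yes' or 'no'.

Given toposort: [5, 3, 4, 1, 2, 0]
Position of 4: index 2; position of 2: index 4
New edge 4->2: forward
Forward edge: respects the existing order. Still a DAG, same toposort still valid.
Still a DAG? yes

Answer: yes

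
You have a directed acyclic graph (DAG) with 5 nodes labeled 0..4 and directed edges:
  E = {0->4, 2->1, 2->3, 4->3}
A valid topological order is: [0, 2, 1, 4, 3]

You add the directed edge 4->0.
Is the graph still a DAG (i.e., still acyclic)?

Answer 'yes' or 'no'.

Given toposort: [0, 2, 1, 4, 3]
Position of 4: index 3; position of 0: index 0
New edge 4->0: backward (u after v in old order)
Backward edge: old toposort is now invalid. Check if this creates a cycle.
Does 0 already reach 4? Reachable from 0: [0, 3, 4]. YES -> cycle!
Still a DAG? no

Answer: no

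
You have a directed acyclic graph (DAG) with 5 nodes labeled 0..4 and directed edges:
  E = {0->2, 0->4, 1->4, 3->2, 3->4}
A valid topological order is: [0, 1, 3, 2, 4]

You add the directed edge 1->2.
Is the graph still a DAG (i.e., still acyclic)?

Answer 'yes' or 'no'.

Given toposort: [0, 1, 3, 2, 4]
Position of 1: index 1; position of 2: index 3
New edge 1->2: forward
Forward edge: respects the existing order. Still a DAG, same toposort still valid.
Still a DAG? yes

Answer: yes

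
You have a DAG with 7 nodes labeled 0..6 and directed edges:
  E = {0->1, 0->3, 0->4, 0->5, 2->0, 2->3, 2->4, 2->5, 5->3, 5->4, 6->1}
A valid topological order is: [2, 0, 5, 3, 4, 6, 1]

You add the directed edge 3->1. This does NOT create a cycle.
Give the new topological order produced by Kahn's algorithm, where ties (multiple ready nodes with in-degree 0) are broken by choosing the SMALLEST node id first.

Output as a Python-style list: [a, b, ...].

Old toposort: [2, 0, 5, 3, 4, 6, 1]
Added edge: 3->1
Position of 3 (3) < position of 1 (6). Old order still valid.
Run Kahn's algorithm (break ties by smallest node id):
  initial in-degrees: [1, 3, 0, 3, 3, 2, 0]
  ready (indeg=0): [2, 6]
  pop 2: indeg[0]->0; indeg[3]->2; indeg[4]->2; indeg[5]->1 | ready=[0, 6] | order so far=[2]
  pop 0: indeg[1]->2; indeg[3]->1; indeg[4]->1; indeg[5]->0 | ready=[5, 6] | order so far=[2, 0]
  pop 5: indeg[3]->0; indeg[4]->0 | ready=[3, 4, 6] | order so far=[2, 0, 5]
  pop 3: indeg[1]->1 | ready=[4, 6] | order so far=[2, 0, 5, 3]
  pop 4: no out-edges | ready=[6] | order so far=[2, 0, 5, 3, 4]
  pop 6: indeg[1]->0 | ready=[1] | order so far=[2, 0, 5, 3, 4, 6]
  pop 1: no out-edges | ready=[] | order so far=[2, 0, 5, 3, 4, 6, 1]
  Result: [2, 0, 5, 3, 4, 6, 1]

Answer: [2, 0, 5, 3, 4, 6, 1]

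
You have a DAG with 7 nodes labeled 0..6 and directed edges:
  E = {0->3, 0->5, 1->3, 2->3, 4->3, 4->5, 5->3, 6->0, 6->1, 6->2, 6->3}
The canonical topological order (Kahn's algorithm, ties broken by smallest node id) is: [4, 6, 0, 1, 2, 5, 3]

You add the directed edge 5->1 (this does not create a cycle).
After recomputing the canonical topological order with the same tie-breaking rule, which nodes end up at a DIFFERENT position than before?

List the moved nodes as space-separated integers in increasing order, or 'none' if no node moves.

Old toposort: [4, 6, 0, 1, 2, 5, 3]
Added edge 5->1
Recompute Kahn (smallest-id tiebreak):
  initial in-degrees: [1, 2, 1, 6, 0, 2, 0]
  ready (indeg=0): [4, 6]
  pop 4: indeg[3]->5; indeg[5]->1 | ready=[6] | order so far=[4]
  pop 6: indeg[0]->0; indeg[1]->1; indeg[2]->0; indeg[3]->4 | ready=[0, 2] | order so far=[4, 6]
  pop 0: indeg[3]->3; indeg[5]->0 | ready=[2, 5] | order so far=[4, 6, 0]
  pop 2: indeg[3]->2 | ready=[5] | order so far=[4, 6, 0, 2]
  pop 5: indeg[1]->0; indeg[3]->1 | ready=[1] | order so far=[4, 6, 0, 2, 5]
  pop 1: indeg[3]->0 | ready=[3] | order so far=[4, 6, 0, 2, 5, 1]
  pop 3: no out-edges | ready=[] | order so far=[4, 6, 0, 2, 5, 1, 3]
New canonical toposort: [4, 6, 0, 2, 5, 1, 3]
Compare positions:
  Node 0: index 2 -> 2 (same)
  Node 1: index 3 -> 5 (moved)
  Node 2: index 4 -> 3 (moved)
  Node 3: index 6 -> 6 (same)
  Node 4: index 0 -> 0 (same)
  Node 5: index 5 -> 4 (moved)
  Node 6: index 1 -> 1 (same)
Nodes that changed position: 1 2 5

Answer: 1 2 5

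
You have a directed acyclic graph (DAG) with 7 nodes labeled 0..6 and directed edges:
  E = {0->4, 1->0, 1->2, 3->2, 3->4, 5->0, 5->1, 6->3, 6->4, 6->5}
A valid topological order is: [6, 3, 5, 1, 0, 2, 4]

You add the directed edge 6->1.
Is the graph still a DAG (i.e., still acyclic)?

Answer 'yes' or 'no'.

Answer: yes

Derivation:
Given toposort: [6, 3, 5, 1, 0, 2, 4]
Position of 6: index 0; position of 1: index 3
New edge 6->1: forward
Forward edge: respects the existing order. Still a DAG, same toposort still valid.
Still a DAG? yes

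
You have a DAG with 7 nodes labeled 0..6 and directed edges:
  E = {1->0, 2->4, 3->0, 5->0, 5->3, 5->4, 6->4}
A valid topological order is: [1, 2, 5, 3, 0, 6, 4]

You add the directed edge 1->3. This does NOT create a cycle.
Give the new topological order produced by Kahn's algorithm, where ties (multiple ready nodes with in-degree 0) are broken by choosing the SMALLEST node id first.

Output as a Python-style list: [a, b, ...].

Old toposort: [1, 2, 5, 3, 0, 6, 4]
Added edge: 1->3
Position of 1 (0) < position of 3 (3). Old order still valid.
Run Kahn's algorithm (break ties by smallest node id):
  initial in-degrees: [3, 0, 0, 2, 3, 0, 0]
  ready (indeg=0): [1, 2, 5, 6]
  pop 1: indeg[0]->2; indeg[3]->1 | ready=[2, 5, 6] | order so far=[1]
  pop 2: indeg[4]->2 | ready=[5, 6] | order so far=[1, 2]
  pop 5: indeg[0]->1; indeg[3]->0; indeg[4]->1 | ready=[3, 6] | order so far=[1, 2, 5]
  pop 3: indeg[0]->0 | ready=[0, 6] | order so far=[1, 2, 5, 3]
  pop 0: no out-edges | ready=[6] | order so far=[1, 2, 5, 3, 0]
  pop 6: indeg[4]->0 | ready=[4] | order so far=[1, 2, 5, 3, 0, 6]
  pop 4: no out-edges | ready=[] | order so far=[1, 2, 5, 3, 0, 6, 4]
  Result: [1, 2, 5, 3, 0, 6, 4]

Answer: [1, 2, 5, 3, 0, 6, 4]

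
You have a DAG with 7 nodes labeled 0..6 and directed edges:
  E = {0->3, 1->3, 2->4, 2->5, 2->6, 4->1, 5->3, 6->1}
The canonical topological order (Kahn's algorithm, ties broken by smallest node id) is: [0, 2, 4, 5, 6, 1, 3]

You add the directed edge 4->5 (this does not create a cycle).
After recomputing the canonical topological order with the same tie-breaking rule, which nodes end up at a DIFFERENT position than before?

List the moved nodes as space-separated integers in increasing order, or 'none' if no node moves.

Answer: none

Derivation:
Old toposort: [0, 2, 4, 5, 6, 1, 3]
Added edge 4->5
Recompute Kahn (smallest-id tiebreak):
  initial in-degrees: [0, 2, 0, 3, 1, 2, 1]
  ready (indeg=0): [0, 2]
  pop 0: indeg[3]->2 | ready=[2] | order so far=[0]
  pop 2: indeg[4]->0; indeg[5]->1; indeg[6]->0 | ready=[4, 6] | order so far=[0, 2]
  pop 4: indeg[1]->1; indeg[5]->0 | ready=[5, 6] | order so far=[0, 2, 4]
  pop 5: indeg[3]->1 | ready=[6] | order so far=[0, 2, 4, 5]
  pop 6: indeg[1]->0 | ready=[1] | order so far=[0, 2, 4, 5, 6]
  pop 1: indeg[3]->0 | ready=[3] | order so far=[0, 2, 4, 5, 6, 1]
  pop 3: no out-edges | ready=[] | order so far=[0, 2, 4, 5, 6, 1, 3]
New canonical toposort: [0, 2, 4, 5, 6, 1, 3]
Compare positions:
  Node 0: index 0 -> 0 (same)
  Node 1: index 5 -> 5 (same)
  Node 2: index 1 -> 1 (same)
  Node 3: index 6 -> 6 (same)
  Node 4: index 2 -> 2 (same)
  Node 5: index 3 -> 3 (same)
  Node 6: index 4 -> 4 (same)
Nodes that changed position: none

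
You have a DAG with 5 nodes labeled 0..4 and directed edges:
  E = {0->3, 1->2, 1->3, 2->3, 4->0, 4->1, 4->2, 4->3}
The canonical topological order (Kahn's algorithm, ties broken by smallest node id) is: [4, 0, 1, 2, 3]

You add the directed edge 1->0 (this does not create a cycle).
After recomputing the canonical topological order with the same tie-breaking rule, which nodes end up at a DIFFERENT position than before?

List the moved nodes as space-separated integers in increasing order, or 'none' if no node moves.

Old toposort: [4, 0, 1, 2, 3]
Added edge 1->0
Recompute Kahn (smallest-id tiebreak):
  initial in-degrees: [2, 1, 2, 4, 0]
  ready (indeg=0): [4]
  pop 4: indeg[0]->1; indeg[1]->0; indeg[2]->1; indeg[3]->3 | ready=[1] | order so far=[4]
  pop 1: indeg[0]->0; indeg[2]->0; indeg[3]->2 | ready=[0, 2] | order so far=[4, 1]
  pop 0: indeg[3]->1 | ready=[2] | order so far=[4, 1, 0]
  pop 2: indeg[3]->0 | ready=[3] | order so far=[4, 1, 0, 2]
  pop 3: no out-edges | ready=[] | order so far=[4, 1, 0, 2, 3]
New canonical toposort: [4, 1, 0, 2, 3]
Compare positions:
  Node 0: index 1 -> 2 (moved)
  Node 1: index 2 -> 1 (moved)
  Node 2: index 3 -> 3 (same)
  Node 3: index 4 -> 4 (same)
  Node 4: index 0 -> 0 (same)
Nodes that changed position: 0 1

Answer: 0 1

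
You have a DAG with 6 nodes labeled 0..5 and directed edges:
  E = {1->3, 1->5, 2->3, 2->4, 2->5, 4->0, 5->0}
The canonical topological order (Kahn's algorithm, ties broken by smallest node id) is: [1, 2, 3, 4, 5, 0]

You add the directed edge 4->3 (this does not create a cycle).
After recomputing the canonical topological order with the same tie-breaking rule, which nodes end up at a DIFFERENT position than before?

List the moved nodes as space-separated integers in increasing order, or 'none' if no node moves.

Old toposort: [1, 2, 3, 4, 5, 0]
Added edge 4->3
Recompute Kahn (smallest-id tiebreak):
  initial in-degrees: [2, 0, 0, 3, 1, 2]
  ready (indeg=0): [1, 2]
  pop 1: indeg[3]->2; indeg[5]->1 | ready=[2] | order so far=[1]
  pop 2: indeg[3]->1; indeg[4]->0; indeg[5]->0 | ready=[4, 5] | order so far=[1, 2]
  pop 4: indeg[0]->1; indeg[3]->0 | ready=[3, 5] | order so far=[1, 2, 4]
  pop 3: no out-edges | ready=[5] | order so far=[1, 2, 4, 3]
  pop 5: indeg[0]->0 | ready=[0] | order so far=[1, 2, 4, 3, 5]
  pop 0: no out-edges | ready=[] | order so far=[1, 2, 4, 3, 5, 0]
New canonical toposort: [1, 2, 4, 3, 5, 0]
Compare positions:
  Node 0: index 5 -> 5 (same)
  Node 1: index 0 -> 0 (same)
  Node 2: index 1 -> 1 (same)
  Node 3: index 2 -> 3 (moved)
  Node 4: index 3 -> 2 (moved)
  Node 5: index 4 -> 4 (same)
Nodes that changed position: 3 4

Answer: 3 4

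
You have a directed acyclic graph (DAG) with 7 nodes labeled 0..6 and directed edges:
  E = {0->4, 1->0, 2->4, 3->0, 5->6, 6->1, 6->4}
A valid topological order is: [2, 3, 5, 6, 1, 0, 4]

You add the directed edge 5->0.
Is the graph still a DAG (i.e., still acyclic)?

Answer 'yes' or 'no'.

Answer: yes

Derivation:
Given toposort: [2, 3, 5, 6, 1, 0, 4]
Position of 5: index 2; position of 0: index 5
New edge 5->0: forward
Forward edge: respects the existing order. Still a DAG, same toposort still valid.
Still a DAG? yes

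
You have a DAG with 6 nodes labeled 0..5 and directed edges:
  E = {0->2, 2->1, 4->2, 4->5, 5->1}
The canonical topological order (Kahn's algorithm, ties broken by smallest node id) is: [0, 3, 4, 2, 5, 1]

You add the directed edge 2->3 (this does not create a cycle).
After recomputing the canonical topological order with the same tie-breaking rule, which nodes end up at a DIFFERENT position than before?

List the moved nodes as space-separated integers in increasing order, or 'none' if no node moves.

Answer: 2 3 4

Derivation:
Old toposort: [0, 3, 4, 2, 5, 1]
Added edge 2->3
Recompute Kahn (smallest-id tiebreak):
  initial in-degrees: [0, 2, 2, 1, 0, 1]
  ready (indeg=0): [0, 4]
  pop 0: indeg[2]->1 | ready=[4] | order so far=[0]
  pop 4: indeg[2]->0; indeg[5]->0 | ready=[2, 5] | order so far=[0, 4]
  pop 2: indeg[1]->1; indeg[3]->0 | ready=[3, 5] | order so far=[0, 4, 2]
  pop 3: no out-edges | ready=[5] | order so far=[0, 4, 2, 3]
  pop 5: indeg[1]->0 | ready=[1] | order so far=[0, 4, 2, 3, 5]
  pop 1: no out-edges | ready=[] | order so far=[0, 4, 2, 3, 5, 1]
New canonical toposort: [0, 4, 2, 3, 5, 1]
Compare positions:
  Node 0: index 0 -> 0 (same)
  Node 1: index 5 -> 5 (same)
  Node 2: index 3 -> 2 (moved)
  Node 3: index 1 -> 3 (moved)
  Node 4: index 2 -> 1 (moved)
  Node 5: index 4 -> 4 (same)
Nodes that changed position: 2 3 4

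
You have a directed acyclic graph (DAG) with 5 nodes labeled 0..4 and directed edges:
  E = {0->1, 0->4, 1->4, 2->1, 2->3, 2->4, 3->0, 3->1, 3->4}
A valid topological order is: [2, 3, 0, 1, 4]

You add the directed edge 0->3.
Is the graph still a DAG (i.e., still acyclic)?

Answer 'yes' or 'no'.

Given toposort: [2, 3, 0, 1, 4]
Position of 0: index 2; position of 3: index 1
New edge 0->3: backward (u after v in old order)
Backward edge: old toposort is now invalid. Check if this creates a cycle.
Does 3 already reach 0? Reachable from 3: [0, 1, 3, 4]. YES -> cycle!
Still a DAG? no

Answer: no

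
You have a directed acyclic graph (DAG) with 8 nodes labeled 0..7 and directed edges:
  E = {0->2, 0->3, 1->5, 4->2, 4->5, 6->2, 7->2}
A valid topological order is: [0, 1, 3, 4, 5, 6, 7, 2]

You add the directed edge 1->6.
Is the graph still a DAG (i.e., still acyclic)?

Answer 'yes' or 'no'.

Answer: yes

Derivation:
Given toposort: [0, 1, 3, 4, 5, 6, 7, 2]
Position of 1: index 1; position of 6: index 5
New edge 1->6: forward
Forward edge: respects the existing order. Still a DAG, same toposort still valid.
Still a DAG? yes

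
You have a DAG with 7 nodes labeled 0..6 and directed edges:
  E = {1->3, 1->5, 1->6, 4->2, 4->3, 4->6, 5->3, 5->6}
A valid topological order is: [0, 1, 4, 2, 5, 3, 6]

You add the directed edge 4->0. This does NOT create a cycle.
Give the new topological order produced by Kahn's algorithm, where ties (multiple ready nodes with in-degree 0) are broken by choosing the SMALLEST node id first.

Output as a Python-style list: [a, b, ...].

Answer: [1, 4, 0, 2, 5, 3, 6]

Derivation:
Old toposort: [0, 1, 4, 2, 5, 3, 6]
Added edge: 4->0
Position of 4 (2) > position of 0 (0). Must reorder: 4 must now come before 0.
Run Kahn's algorithm (break ties by smallest node id):
  initial in-degrees: [1, 0, 1, 3, 0, 1, 3]
  ready (indeg=0): [1, 4]
  pop 1: indeg[3]->2; indeg[5]->0; indeg[6]->2 | ready=[4, 5] | order so far=[1]
  pop 4: indeg[0]->0; indeg[2]->0; indeg[3]->1; indeg[6]->1 | ready=[0, 2, 5] | order so far=[1, 4]
  pop 0: no out-edges | ready=[2, 5] | order so far=[1, 4, 0]
  pop 2: no out-edges | ready=[5] | order so far=[1, 4, 0, 2]
  pop 5: indeg[3]->0; indeg[6]->0 | ready=[3, 6] | order so far=[1, 4, 0, 2, 5]
  pop 3: no out-edges | ready=[6] | order so far=[1, 4, 0, 2, 5, 3]
  pop 6: no out-edges | ready=[] | order so far=[1, 4, 0, 2, 5, 3, 6]
  Result: [1, 4, 0, 2, 5, 3, 6]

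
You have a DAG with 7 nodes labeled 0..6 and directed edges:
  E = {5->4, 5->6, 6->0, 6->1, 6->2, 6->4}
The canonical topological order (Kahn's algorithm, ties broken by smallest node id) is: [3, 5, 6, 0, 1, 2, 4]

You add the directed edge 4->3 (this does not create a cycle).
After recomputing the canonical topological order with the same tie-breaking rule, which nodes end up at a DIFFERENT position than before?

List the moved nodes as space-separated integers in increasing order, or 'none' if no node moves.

Old toposort: [3, 5, 6, 0, 1, 2, 4]
Added edge 4->3
Recompute Kahn (smallest-id tiebreak):
  initial in-degrees: [1, 1, 1, 1, 2, 0, 1]
  ready (indeg=0): [5]
  pop 5: indeg[4]->1; indeg[6]->0 | ready=[6] | order so far=[5]
  pop 6: indeg[0]->0; indeg[1]->0; indeg[2]->0; indeg[4]->0 | ready=[0, 1, 2, 4] | order so far=[5, 6]
  pop 0: no out-edges | ready=[1, 2, 4] | order so far=[5, 6, 0]
  pop 1: no out-edges | ready=[2, 4] | order so far=[5, 6, 0, 1]
  pop 2: no out-edges | ready=[4] | order so far=[5, 6, 0, 1, 2]
  pop 4: indeg[3]->0 | ready=[3] | order so far=[5, 6, 0, 1, 2, 4]
  pop 3: no out-edges | ready=[] | order so far=[5, 6, 0, 1, 2, 4, 3]
New canonical toposort: [5, 6, 0, 1, 2, 4, 3]
Compare positions:
  Node 0: index 3 -> 2 (moved)
  Node 1: index 4 -> 3 (moved)
  Node 2: index 5 -> 4 (moved)
  Node 3: index 0 -> 6 (moved)
  Node 4: index 6 -> 5 (moved)
  Node 5: index 1 -> 0 (moved)
  Node 6: index 2 -> 1 (moved)
Nodes that changed position: 0 1 2 3 4 5 6

Answer: 0 1 2 3 4 5 6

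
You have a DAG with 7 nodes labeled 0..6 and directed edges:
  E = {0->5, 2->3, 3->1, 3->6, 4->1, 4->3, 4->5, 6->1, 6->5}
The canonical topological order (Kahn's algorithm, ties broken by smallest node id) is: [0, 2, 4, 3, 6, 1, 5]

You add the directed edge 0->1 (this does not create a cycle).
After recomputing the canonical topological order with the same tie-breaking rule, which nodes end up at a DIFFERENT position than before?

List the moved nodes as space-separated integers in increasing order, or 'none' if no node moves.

Old toposort: [0, 2, 4, 3, 6, 1, 5]
Added edge 0->1
Recompute Kahn (smallest-id tiebreak):
  initial in-degrees: [0, 4, 0, 2, 0, 3, 1]
  ready (indeg=0): [0, 2, 4]
  pop 0: indeg[1]->3; indeg[5]->2 | ready=[2, 4] | order so far=[0]
  pop 2: indeg[3]->1 | ready=[4] | order so far=[0, 2]
  pop 4: indeg[1]->2; indeg[3]->0; indeg[5]->1 | ready=[3] | order so far=[0, 2, 4]
  pop 3: indeg[1]->1; indeg[6]->0 | ready=[6] | order so far=[0, 2, 4, 3]
  pop 6: indeg[1]->0; indeg[5]->0 | ready=[1, 5] | order so far=[0, 2, 4, 3, 6]
  pop 1: no out-edges | ready=[5] | order so far=[0, 2, 4, 3, 6, 1]
  pop 5: no out-edges | ready=[] | order so far=[0, 2, 4, 3, 6, 1, 5]
New canonical toposort: [0, 2, 4, 3, 6, 1, 5]
Compare positions:
  Node 0: index 0 -> 0 (same)
  Node 1: index 5 -> 5 (same)
  Node 2: index 1 -> 1 (same)
  Node 3: index 3 -> 3 (same)
  Node 4: index 2 -> 2 (same)
  Node 5: index 6 -> 6 (same)
  Node 6: index 4 -> 4 (same)
Nodes that changed position: none

Answer: none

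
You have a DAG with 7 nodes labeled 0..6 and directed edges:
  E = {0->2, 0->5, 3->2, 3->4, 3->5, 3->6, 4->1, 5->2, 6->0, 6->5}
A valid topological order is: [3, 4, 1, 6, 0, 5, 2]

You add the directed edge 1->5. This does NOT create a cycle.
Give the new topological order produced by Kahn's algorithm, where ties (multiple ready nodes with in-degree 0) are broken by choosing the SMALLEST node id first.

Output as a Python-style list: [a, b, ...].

Answer: [3, 4, 1, 6, 0, 5, 2]

Derivation:
Old toposort: [3, 4, 1, 6, 0, 5, 2]
Added edge: 1->5
Position of 1 (2) < position of 5 (5). Old order still valid.
Run Kahn's algorithm (break ties by smallest node id):
  initial in-degrees: [1, 1, 3, 0, 1, 4, 1]
  ready (indeg=0): [3]
  pop 3: indeg[2]->2; indeg[4]->0; indeg[5]->3; indeg[6]->0 | ready=[4, 6] | order so far=[3]
  pop 4: indeg[1]->0 | ready=[1, 6] | order so far=[3, 4]
  pop 1: indeg[5]->2 | ready=[6] | order so far=[3, 4, 1]
  pop 6: indeg[0]->0; indeg[5]->1 | ready=[0] | order so far=[3, 4, 1, 6]
  pop 0: indeg[2]->1; indeg[5]->0 | ready=[5] | order so far=[3, 4, 1, 6, 0]
  pop 5: indeg[2]->0 | ready=[2] | order so far=[3, 4, 1, 6, 0, 5]
  pop 2: no out-edges | ready=[] | order so far=[3, 4, 1, 6, 0, 5, 2]
  Result: [3, 4, 1, 6, 0, 5, 2]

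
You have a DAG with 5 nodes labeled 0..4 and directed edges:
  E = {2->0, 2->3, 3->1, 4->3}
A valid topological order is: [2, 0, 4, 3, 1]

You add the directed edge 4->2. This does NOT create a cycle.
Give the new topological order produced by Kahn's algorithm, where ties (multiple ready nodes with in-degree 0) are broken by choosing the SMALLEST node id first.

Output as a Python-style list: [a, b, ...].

Old toposort: [2, 0, 4, 3, 1]
Added edge: 4->2
Position of 4 (2) > position of 2 (0). Must reorder: 4 must now come before 2.
Run Kahn's algorithm (break ties by smallest node id):
  initial in-degrees: [1, 1, 1, 2, 0]
  ready (indeg=0): [4]
  pop 4: indeg[2]->0; indeg[3]->1 | ready=[2] | order so far=[4]
  pop 2: indeg[0]->0; indeg[3]->0 | ready=[0, 3] | order so far=[4, 2]
  pop 0: no out-edges | ready=[3] | order so far=[4, 2, 0]
  pop 3: indeg[1]->0 | ready=[1] | order so far=[4, 2, 0, 3]
  pop 1: no out-edges | ready=[] | order so far=[4, 2, 0, 3, 1]
  Result: [4, 2, 0, 3, 1]

Answer: [4, 2, 0, 3, 1]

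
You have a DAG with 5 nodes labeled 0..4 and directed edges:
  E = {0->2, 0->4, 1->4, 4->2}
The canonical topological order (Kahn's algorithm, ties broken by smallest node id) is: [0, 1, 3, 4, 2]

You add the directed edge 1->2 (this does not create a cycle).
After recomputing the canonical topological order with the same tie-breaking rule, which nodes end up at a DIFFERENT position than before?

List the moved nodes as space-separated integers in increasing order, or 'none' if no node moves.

Old toposort: [0, 1, 3, 4, 2]
Added edge 1->2
Recompute Kahn (smallest-id tiebreak):
  initial in-degrees: [0, 0, 3, 0, 2]
  ready (indeg=0): [0, 1, 3]
  pop 0: indeg[2]->2; indeg[4]->1 | ready=[1, 3] | order so far=[0]
  pop 1: indeg[2]->1; indeg[4]->0 | ready=[3, 4] | order so far=[0, 1]
  pop 3: no out-edges | ready=[4] | order so far=[0, 1, 3]
  pop 4: indeg[2]->0 | ready=[2] | order so far=[0, 1, 3, 4]
  pop 2: no out-edges | ready=[] | order so far=[0, 1, 3, 4, 2]
New canonical toposort: [0, 1, 3, 4, 2]
Compare positions:
  Node 0: index 0 -> 0 (same)
  Node 1: index 1 -> 1 (same)
  Node 2: index 4 -> 4 (same)
  Node 3: index 2 -> 2 (same)
  Node 4: index 3 -> 3 (same)
Nodes that changed position: none

Answer: none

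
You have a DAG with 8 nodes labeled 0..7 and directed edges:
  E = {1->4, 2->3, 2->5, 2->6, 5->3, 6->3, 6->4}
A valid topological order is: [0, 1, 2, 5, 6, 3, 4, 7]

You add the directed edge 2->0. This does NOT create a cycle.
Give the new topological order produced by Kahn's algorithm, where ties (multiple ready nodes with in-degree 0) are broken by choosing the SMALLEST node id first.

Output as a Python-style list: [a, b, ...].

Old toposort: [0, 1, 2, 5, 6, 3, 4, 7]
Added edge: 2->0
Position of 2 (2) > position of 0 (0). Must reorder: 2 must now come before 0.
Run Kahn's algorithm (break ties by smallest node id):
  initial in-degrees: [1, 0, 0, 3, 2, 1, 1, 0]
  ready (indeg=0): [1, 2, 7]
  pop 1: indeg[4]->1 | ready=[2, 7] | order so far=[1]
  pop 2: indeg[0]->0; indeg[3]->2; indeg[5]->0; indeg[6]->0 | ready=[0, 5, 6, 7] | order so far=[1, 2]
  pop 0: no out-edges | ready=[5, 6, 7] | order so far=[1, 2, 0]
  pop 5: indeg[3]->1 | ready=[6, 7] | order so far=[1, 2, 0, 5]
  pop 6: indeg[3]->0; indeg[4]->0 | ready=[3, 4, 7] | order so far=[1, 2, 0, 5, 6]
  pop 3: no out-edges | ready=[4, 7] | order so far=[1, 2, 0, 5, 6, 3]
  pop 4: no out-edges | ready=[7] | order so far=[1, 2, 0, 5, 6, 3, 4]
  pop 7: no out-edges | ready=[] | order so far=[1, 2, 0, 5, 6, 3, 4, 7]
  Result: [1, 2, 0, 5, 6, 3, 4, 7]

Answer: [1, 2, 0, 5, 6, 3, 4, 7]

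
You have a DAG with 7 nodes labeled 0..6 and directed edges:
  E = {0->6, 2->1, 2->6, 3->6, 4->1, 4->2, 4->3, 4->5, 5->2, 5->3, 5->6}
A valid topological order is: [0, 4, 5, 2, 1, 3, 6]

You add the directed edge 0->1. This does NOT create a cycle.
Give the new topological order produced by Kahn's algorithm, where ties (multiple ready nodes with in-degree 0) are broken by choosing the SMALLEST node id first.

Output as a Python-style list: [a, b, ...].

Old toposort: [0, 4, 5, 2, 1, 3, 6]
Added edge: 0->1
Position of 0 (0) < position of 1 (4). Old order still valid.
Run Kahn's algorithm (break ties by smallest node id):
  initial in-degrees: [0, 3, 2, 2, 0, 1, 4]
  ready (indeg=0): [0, 4]
  pop 0: indeg[1]->2; indeg[6]->3 | ready=[4] | order so far=[0]
  pop 4: indeg[1]->1; indeg[2]->1; indeg[3]->1; indeg[5]->0 | ready=[5] | order so far=[0, 4]
  pop 5: indeg[2]->0; indeg[3]->0; indeg[6]->2 | ready=[2, 3] | order so far=[0, 4, 5]
  pop 2: indeg[1]->0; indeg[6]->1 | ready=[1, 3] | order so far=[0, 4, 5, 2]
  pop 1: no out-edges | ready=[3] | order so far=[0, 4, 5, 2, 1]
  pop 3: indeg[6]->0 | ready=[6] | order so far=[0, 4, 5, 2, 1, 3]
  pop 6: no out-edges | ready=[] | order so far=[0, 4, 5, 2, 1, 3, 6]
  Result: [0, 4, 5, 2, 1, 3, 6]

Answer: [0, 4, 5, 2, 1, 3, 6]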